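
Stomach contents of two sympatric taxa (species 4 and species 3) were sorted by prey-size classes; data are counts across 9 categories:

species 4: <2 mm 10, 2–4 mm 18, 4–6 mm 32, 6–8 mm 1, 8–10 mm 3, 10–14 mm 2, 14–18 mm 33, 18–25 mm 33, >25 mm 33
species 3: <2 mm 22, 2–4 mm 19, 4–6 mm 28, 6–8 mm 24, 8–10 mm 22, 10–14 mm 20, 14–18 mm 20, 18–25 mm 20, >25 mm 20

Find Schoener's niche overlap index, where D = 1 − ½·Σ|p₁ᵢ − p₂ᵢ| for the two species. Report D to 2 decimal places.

Proportions for species 4 (n=165): 10/165=0.0606, 18/165=0.1091, 32/165=0.1939, 1/165=0.0061, 3/165=0.0182, 2/165=0.0121, 33/165=0.2000, 33/165=0.2000, 33/165=0.2000
Proportions for species 3 (n=195): 22/195=0.1128, 19/195=0.0974, 28/195=0.1436, 24/195=0.1231, 22/195=0.1128, 20/195=0.1026, 20/195=0.1026, 20/195=0.1026, 20/195=0.1026
Σ|p₁ᵢ − p₂ᵢ| = 0.0522 + 0.0117 + 0.0503 + 0.1170 + 0.0946 + 0.0905 + 0.0974 + 0.0974 + 0.0974 = 0.7085
D = 1 − ½ × 0.7085 = 1 − 0.35425 = 0.64575

0.65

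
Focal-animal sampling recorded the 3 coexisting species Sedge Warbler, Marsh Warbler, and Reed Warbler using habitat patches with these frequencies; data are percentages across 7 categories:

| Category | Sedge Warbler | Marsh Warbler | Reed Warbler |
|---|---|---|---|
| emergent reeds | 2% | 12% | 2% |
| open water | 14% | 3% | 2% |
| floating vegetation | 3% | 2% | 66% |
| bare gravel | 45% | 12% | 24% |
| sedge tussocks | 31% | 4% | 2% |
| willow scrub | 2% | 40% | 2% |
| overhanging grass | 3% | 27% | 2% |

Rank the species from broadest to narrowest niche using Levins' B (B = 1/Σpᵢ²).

Convert percentages to proportions (divide by 100).
Σp_Sedgᵢ² = 0.02² + 0.14² + 0.03² + 0.45² + 0.31² + 0.02² + 0.03² = 0.0004 + 0.0196 + 0.0009 + 0.2025 + 0.0961 + 0.0004 + 0.0009 = 0.3208
B_Sedg = 1 / 0.3208 = 3.1172
Σp_Marsᵢ² = 0.12² + 0.03² + 0.02² + 0.12² + 0.04² + 0.40² + 0.27² = 0.0144 + 0.0009 + 0.0004 + 0.0144 + 0.0016 + 0.1600 + 0.0729 = 0.2646
B_Mars = 1 / 0.2646 = 3.7793
Σp_Reedᵢ² = 0.02² + 0.02² + 0.66² + 0.24² + 0.02² + 0.02² + 0.02² = 0.0004 + 0.0004 + 0.4356 + 0.0576 + 0.0004 + 0.0004 + 0.0004 = 0.4952
B_Reed = 1 / 0.4952 = 2.0194
Ranking by B (broadest → narrowest): Marsh Warbler (3.78) > Sedge Warbler (3.12) > Reed Warbler (2.02)

Marsh Warbler > Sedge Warbler > Reed Warbler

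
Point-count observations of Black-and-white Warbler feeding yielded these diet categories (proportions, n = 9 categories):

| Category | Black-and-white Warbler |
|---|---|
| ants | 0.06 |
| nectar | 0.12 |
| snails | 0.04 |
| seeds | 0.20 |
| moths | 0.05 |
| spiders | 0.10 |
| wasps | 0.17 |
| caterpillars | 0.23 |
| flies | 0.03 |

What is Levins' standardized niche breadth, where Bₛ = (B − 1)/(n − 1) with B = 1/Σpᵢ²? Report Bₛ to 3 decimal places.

0.682

Σpᵢ² = 0.06² + 0.12² + 0.04² + 0.20² + 0.05² + 0.10² + 0.17² + 0.23² + 0.03² = 0.0036 + 0.0144 + 0.0016 + 0.0400 + 0.0025 + 0.0100 + 0.0289 + 0.0529 + 0.0009 = 0.1548
B = 1 / 0.1548 = 6.45995
Bₛ = (B − 1)/(n − 1) = (6.45995 − 1)/(9 − 1) = 5.45995/8 = 0.68249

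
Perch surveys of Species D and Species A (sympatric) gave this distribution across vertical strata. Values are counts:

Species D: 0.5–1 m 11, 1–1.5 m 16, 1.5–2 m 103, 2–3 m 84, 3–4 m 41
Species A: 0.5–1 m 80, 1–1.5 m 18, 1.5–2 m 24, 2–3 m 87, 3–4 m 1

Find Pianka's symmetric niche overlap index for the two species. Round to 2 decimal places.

0.64

Proportions for Species D (n=255): 11/255=0.0431, 16/255=0.0627, 103/255=0.4039, 84/255=0.3294, 41/255=0.1608
Proportions for Species A (n=210): 80/210=0.3810, 18/210=0.0857, 24/210=0.1143, 87/210=0.4143, 1/210=0.0048
Σ p₁ᵢp₂ᵢ = 0.016421 + 0.005373 + 0.046166 + 0.136470 + 0.000772 = 0.205202
Σp_1ᵢ² = 0.0431² + 0.0627² + 0.4039² + 0.3294² + 0.1608² = 0.001858 + 0.003931 + 0.163135 + 0.108504 + 0.025857 = 0.303285
Σp_2ᵢ² = 0.3810² + 0.0857² + 0.1143² + 0.4143² + 0.0048² = 0.145161 + 0.007344 + 0.013064 + 0.171644 + 0.000023 = 0.337236
O = 0.205202 / √(0.303285 × 0.337236) = 0.205202 / 0.3198103 = 0.6416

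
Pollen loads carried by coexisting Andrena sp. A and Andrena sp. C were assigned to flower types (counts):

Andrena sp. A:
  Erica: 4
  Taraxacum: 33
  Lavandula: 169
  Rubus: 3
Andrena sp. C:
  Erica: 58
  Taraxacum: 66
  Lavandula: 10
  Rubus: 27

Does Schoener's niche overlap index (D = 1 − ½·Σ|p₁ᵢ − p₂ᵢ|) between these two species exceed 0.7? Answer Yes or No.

No

Proportions for Andrena sp. A (n=209): 4/209=0.0191, 33/209=0.1579, 169/209=0.8086, 3/209=0.0144
Proportions for Andrena sp. C (n=161): 58/161=0.3602, 66/161=0.4099, 10/161=0.0621, 27/161=0.1677
Σ|p₁ᵢ − p₂ᵢ| = 0.3411 + 0.2520 + 0.7465 + 0.1533 = 1.4929
D = 1 − ½ × 1.4929 = 1 − 0.74645 = 0.25355
D = 0.25355 < 0.7 → No.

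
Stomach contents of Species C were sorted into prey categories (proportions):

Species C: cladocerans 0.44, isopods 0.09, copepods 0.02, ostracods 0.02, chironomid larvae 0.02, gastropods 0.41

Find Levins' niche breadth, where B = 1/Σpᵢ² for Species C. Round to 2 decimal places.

Σpᵢ² = 0.44² + 0.09² + 0.02² + 0.02² + 0.02² + 0.41² = 0.1936 + 0.0081 + 0.0004 + 0.0004 + 0.0004 + 0.1681 = 0.3710
B = 1 / 0.3710 = 2.6954

2.70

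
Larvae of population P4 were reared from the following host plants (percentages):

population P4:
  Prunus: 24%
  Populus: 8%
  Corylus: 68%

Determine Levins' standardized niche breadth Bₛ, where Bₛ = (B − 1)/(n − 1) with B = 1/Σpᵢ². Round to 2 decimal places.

0.45

Convert percentages to proportions (divide by 100).
Σpᵢ² = 0.24² + 0.08² + 0.68² = 0.0576 + 0.0064 + 0.4624 = 0.5264
B = 1 / 0.5264 = 1.8997
Bₛ = (B − 1)/(n − 1) = (1.8997 − 1)/(3 − 1) = 0.8997/2 = 0.4499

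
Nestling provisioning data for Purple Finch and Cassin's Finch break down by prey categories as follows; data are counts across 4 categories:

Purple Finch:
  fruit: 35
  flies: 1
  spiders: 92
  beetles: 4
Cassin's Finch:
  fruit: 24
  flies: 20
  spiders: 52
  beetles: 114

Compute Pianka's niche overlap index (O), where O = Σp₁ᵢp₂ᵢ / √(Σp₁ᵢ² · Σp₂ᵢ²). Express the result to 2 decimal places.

Proportions for Purple Finch (n=132): 35/132=0.2652, 1/132=0.0076, 92/132=0.6970, 4/132=0.0303
Proportions for Cassin's Finch (n=210): 24/210=0.1143, 20/210=0.0952, 52/210=0.2476, 114/210=0.5429
Σ p₁ᵢp₂ᵢ = 0.030312 + 0.000724 + 0.172577 + 0.016450 = 0.220063
Σp_1ᵢ² = 0.2652² + 0.0076² + 0.6970² + 0.0303² = 0.070331 + 0.000058 + 0.485809 + 0.000918 = 0.557116
Σp_2ᵢ² = 0.1143² + 0.0952² + 0.2476² + 0.5429² = 0.013064 + 0.009063 + 0.061306 + 0.294740 = 0.378173
O = 0.220063 / √(0.557116 × 0.378173) = 0.220063 / 0.4590057 = 0.4794

0.48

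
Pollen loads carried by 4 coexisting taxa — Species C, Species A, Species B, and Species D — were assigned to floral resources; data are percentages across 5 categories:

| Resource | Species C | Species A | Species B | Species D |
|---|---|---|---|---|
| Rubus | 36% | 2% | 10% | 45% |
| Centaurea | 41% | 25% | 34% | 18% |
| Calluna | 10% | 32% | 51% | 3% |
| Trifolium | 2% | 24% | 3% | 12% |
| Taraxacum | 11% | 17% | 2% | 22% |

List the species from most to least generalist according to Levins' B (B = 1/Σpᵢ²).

Convert percentages to proportions (divide by 100).
Σp_Cᵢ² = 0.36² + 0.41² + 0.10² + 0.02² + 0.11² = 0.1296 + 0.1681 + 0.0100 + 0.0004 + 0.0121 = 0.3202
B_C = 1 / 0.3202 = 3.1230
Σp_Aᵢ² = 0.02² + 0.25² + 0.32² + 0.24² + 0.17² = 0.0004 + 0.0625 + 0.1024 + 0.0576 + 0.0289 = 0.2518
B_A = 1 / 0.2518 = 3.9714
Σp_Bᵢ² = 0.10² + 0.34² + 0.51² + 0.03² + 0.02² = 0.0100 + 0.1156 + 0.2601 + 0.0009 + 0.0004 = 0.3870
B_B = 1 / 0.3870 = 2.5840
Σp_Dᵢ² = 0.45² + 0.18² + 0.03² + 0.12² + 0.22² = 0.2025 + 0.0324 + 0.0009 + 0.0144 + 0.0484 = 0.2986
B_D = 1 / 0.2986 = 3.3490
Ranking by B (broadest → narrowest): Species A (3.97) > Species D (3.35) > Species C (3.12) > Species B (2.58)

Species A > Species D > Species C > Species B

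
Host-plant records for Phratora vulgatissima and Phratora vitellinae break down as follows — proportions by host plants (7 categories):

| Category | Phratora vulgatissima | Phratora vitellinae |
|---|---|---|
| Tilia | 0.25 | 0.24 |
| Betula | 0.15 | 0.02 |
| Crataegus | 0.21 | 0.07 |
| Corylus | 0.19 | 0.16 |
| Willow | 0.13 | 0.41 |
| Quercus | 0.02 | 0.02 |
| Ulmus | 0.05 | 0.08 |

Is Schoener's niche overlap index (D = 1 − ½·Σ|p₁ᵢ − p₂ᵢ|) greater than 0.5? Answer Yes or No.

Yes

Σ|p₁ᵢ − p₂ᵢ| = 0.01 + 0.13 + 0.14 + 0.03 + 0.28 + 0.00 + 0.03 = 0.62
D = 1 − ½ × 0.62 = 1 − 0.310 = 0.6900
D = 0.6900 > 0.5 → Yes.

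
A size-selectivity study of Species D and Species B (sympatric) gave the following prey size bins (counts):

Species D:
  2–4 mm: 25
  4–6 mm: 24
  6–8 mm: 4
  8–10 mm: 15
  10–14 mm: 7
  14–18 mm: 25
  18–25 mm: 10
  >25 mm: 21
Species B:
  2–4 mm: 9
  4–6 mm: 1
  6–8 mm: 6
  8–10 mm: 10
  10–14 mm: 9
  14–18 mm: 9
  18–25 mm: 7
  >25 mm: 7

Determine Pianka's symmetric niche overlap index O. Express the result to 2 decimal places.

0.82

Proportions for Species D (n=131): 25/131=0.1908, 24/131=0.1832, 4/131=0.0305, 15/131=0.1145, 7/131=0.0534, 25/131=0.1908, 10/131=0.0763, 21/131=0.1603
Proportions for Species B (n=58): 9/58=0.1552, 1/58=0.0172, 6/58=0.1034, 10/58=0.1724, 9/58=0.1552, 9/58=0.1552, 7/58=0.1207, 7/58=0.1207
Σ p₁ᵢp₂ᵢ = 0.029612 + 0.003151 + 0.003154 + 0.019740 + 0.008288 + 0.029612 + 0.009209 + 0.019348 = 0.122114
Σp_1ᵢ² = 0.1908² + 0.1832² + 0.0305² + 0.1145² + 0.0534² + 0.1908² + 0.0763² + 0.1603² = 0.036405 + 0.033562 + 0.000930 + 0.013110 + 0.002852 + 0.036405 + 0.005822 + 0.025696 = 0.154782
Σp_2ᵢ² = 0.1552² + 0.0172² + 0.1034² + 0.1724² + 0.1552² + 0.1552² + 0.1207² + 0.1207² = 0.024087 + 0.000296 + 0.010692 + 0.029722 + 0.024087 + 0.024087 + 0.014568 + 0.014568 = 0.142107
O = 0.122114 / √(0.154782 × 0.142107) = 0.122114 / 0.1483092 = 0.8234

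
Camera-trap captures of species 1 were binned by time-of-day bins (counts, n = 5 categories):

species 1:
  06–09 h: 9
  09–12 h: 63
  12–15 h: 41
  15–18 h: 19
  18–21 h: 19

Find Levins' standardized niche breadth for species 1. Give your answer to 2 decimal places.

0.63

Proportions for species 1 (n=151): 9/151=0.0596, 63/151=0.4172, 41/151=0.2715, 19/151=0.1258, 19/151=0.1258
Σpᵢ² = 0.0596² + 0.4172² + 0.2715² + 0.1258² + 0.1258² = 0.003552 + 0.174056 + 0.073712 + 0.015826 + 0.015826 = 0.282972
B = 1 / 0.282972 = 3.5339
Bₛ = (B − 1)/(n − 1) = (3.5339 − 1)/(5 − 1) = 2.5339/4 = 0.6335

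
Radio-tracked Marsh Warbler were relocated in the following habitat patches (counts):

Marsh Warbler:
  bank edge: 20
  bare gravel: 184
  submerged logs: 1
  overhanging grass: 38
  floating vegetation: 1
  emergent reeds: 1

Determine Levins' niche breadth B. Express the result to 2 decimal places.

1.68

Proportions for Marsh Warbler (n=245): 20/245=0.0816, 184/245=0.7510, 1/245=0.0041, 38/245=0.1551, 1/245=0.0041, 1/245=0.0041
Σpᵢ² = 0.0816² + 0.7510² + 0.0041² + 0.1551² + 0.0041² + 0.0041² = 0.006659 + 0.564001 + 0.000017 + 0.024056 + 0.000017 + 0.000017 = 0.594767
B = 1 / 0.594767 = 1.6813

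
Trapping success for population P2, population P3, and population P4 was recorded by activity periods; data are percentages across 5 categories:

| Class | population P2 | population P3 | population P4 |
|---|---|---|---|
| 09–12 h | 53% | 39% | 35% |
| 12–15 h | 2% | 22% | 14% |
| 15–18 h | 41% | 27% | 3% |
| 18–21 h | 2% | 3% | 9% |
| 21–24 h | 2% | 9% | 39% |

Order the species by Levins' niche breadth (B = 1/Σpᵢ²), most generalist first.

Convert percentages to proportions (divide by 100).
Σp_P2ᵢ² = 0.53² + 0.02² + 0.41² + 0.02² + 0.02² = 0.2809 + 0.0004 + 0.1681 + 0.0004 + 0.0004 = 0.4502
B_P2 = 1 / 0.4502 = 2.2212
Σp_P3ᵢ² = 0.39² + 0.22² + 0.27² + 0.03² + 0.09² = 0.1521 + 0.0484 + 0.0729 + 0.0009 + 0.0081 = 0.2824
B_P3 = 1 / 0.2824 = 3.5411
Σp_P4ᵢ² = 0.35² + 0.14² + 0.03² + 0.09² + 0.39² = 0.1225 + 0.0196 + 0.0009 + 0.0081 + 0.1521 = 0.3032
B_P4 = 1 / 0.3032 = 3.2982
Ranking by B (broadest → narrowest): population P3 (3.54) > population P4 (3.30) > population P2 (2.22)

population P3 > population P4 > population P2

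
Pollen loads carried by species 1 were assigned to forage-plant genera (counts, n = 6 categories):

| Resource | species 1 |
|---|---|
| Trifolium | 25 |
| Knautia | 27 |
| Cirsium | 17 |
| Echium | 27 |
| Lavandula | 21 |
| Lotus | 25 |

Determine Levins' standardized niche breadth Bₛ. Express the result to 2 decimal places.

Proportions for species 1 (n=142): 25/142=0.1761, 27/142=0.1901, 17/142=0.1197, 27/142=0.1901, 21/142=0.1479, 25/142=0.1761
Σpᵢ² = 0.1761² + 0.1901² + 0.1197² + 0.1901² + 0.1479² + 0.1761² = 0.031011 + 0.036138 + 0.014328 + 0.036138 + 0.021874 + 0.031011 = 0.170500
B = 1 / 0.170500 = 5.8651
Bₛ = (B − 1)/(n − 1) = (5.8651 − 1)/(6 − 1) = 4.8651/5 = 0.9730

0.97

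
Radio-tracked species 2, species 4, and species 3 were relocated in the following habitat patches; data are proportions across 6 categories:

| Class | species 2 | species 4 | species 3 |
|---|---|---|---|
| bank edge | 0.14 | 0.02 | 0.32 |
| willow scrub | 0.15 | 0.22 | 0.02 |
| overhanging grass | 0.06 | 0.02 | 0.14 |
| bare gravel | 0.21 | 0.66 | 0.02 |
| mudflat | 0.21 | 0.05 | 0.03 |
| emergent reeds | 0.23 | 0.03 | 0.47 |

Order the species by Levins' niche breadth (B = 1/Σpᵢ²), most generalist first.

species 2 > species 3 > species 4

Σp_2ᵢ² = 0.14² + 0.15² + 0.06² + 0.21² + 0.21² + 0.23² = 0.0196 + 0.0225 + 0.0036 + 0.0441 + 0.0441 + 0.0529 = 0.1868
B_2 = 1 / 0.1868 = 5.3533
Σp_4ᵢ² = 0.02² + 0.22² + 0.02² + 0.66² + 0.05² + 0.03² = 0.0004 + 0.0484 + 0.0004 + 0.4356 + 0.0025 + 0.0009 = 0.4882
B_4 = 1 / 0.4882 = 2.0483
Σp_3ᵢ² = 0.32² + 0.02² + 0.14² + 0.02² + 0.03² + 0.47² = 0.1024 + 0.0004 + 0.0196 + 0.0004 + 0.0009 + 0.2209 = 0.3446
B_3 = 1 / 0.3446 = 2.9019
Ranking by B (broadest → narrowest): species 2 (5.35) > species 3 (2.90) > species 4 (2.05)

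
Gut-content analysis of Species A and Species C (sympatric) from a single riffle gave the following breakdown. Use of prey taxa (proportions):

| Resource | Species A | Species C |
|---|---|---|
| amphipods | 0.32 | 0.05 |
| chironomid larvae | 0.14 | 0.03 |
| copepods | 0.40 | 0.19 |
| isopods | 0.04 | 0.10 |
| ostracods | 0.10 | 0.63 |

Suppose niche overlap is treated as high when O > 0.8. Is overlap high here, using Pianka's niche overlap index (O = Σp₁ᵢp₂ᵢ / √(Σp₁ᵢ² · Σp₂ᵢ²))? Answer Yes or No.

Σ p₁ᵢp₂ᵢ = 0.0160 + 0.0042 + 0.0760 + 0.0040 + 0.0630 = 0.1632
Σp_1ᵢ² = 0.32² + 0.14² + 0.40² + 0.04² + 0.10² = 0.1024 + 0.0196 + 0.1600 + 0.0016 + 0.0100 = 0.2936
Σp_2ᵢ² = 0.05² + 0.03² + 0.19² + 0.10² + 0.63² = 0.0025 + 0.0009 + 0.0361 + 0.0100 + 0.3969 = 0.4464
O = 0.1632 / √(0.2936 × 0.4464) = 0.1632 / 0.36203 = 0.4508
O = 0.4508 < 0.8 → No.

No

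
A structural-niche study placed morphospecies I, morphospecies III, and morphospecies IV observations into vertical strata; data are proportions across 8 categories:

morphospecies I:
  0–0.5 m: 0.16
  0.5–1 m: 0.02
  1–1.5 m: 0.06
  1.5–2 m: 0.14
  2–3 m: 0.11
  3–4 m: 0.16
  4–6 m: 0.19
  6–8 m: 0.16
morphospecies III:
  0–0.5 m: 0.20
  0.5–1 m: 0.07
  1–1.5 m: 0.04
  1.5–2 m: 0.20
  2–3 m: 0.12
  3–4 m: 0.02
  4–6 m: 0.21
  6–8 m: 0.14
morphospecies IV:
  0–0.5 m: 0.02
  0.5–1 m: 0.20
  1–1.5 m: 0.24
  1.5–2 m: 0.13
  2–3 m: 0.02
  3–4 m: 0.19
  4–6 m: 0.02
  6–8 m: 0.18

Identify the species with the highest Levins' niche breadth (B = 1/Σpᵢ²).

morphospecies I

Σp_Iᵢ² = 0.16² + 0.02² + 0.06² + 0.14² + 0.11² + 0.16² + 0.19² + 0.16² = 0.0256 + 0.0004 + 0.0036 + 0.0196 + 0.0121 + 0.0256 + 0.0361 + 0.0256 = 0.1486
B_I = 1 / 0.1486 = 6.7295
Σp_IIIᵢ² = 0.20² + 0.07² + 0.04² + 0.20² + 0.12² + 0.02² + 0.21² + 0.14² = 0.0400 + 0.0049 + 0.0016 + 0.0400 + 0.0144 + 0.0004 + 0.0441 + 0.0196 = 0.1650
B_III = 1 / 0.1650 = 6.0606
Σp_IVᵢ² = 0.02² + 0.20² + 0.24² + 0.13² + 0.02² + 0.19² + 0.02² + 0.18² = 0.0004 + 0.0400 + 0.0576 + 0.0169 + 0.0004 + 0.0361 + 0.0004 + 0.0324 = 0.1842
B_IV = 1 / 0.1842 = 5.4289
Highest B → broadest niche (most generalist): morphospecies I (B = 6.73).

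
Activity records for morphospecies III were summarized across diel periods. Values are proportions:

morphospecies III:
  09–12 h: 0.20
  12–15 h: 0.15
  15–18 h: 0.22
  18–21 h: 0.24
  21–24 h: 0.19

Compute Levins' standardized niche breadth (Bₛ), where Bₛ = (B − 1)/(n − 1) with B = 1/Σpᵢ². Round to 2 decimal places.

Σpᵢ² = 0.20² + 0.15² + 0.22² + 0.24² + 0.19² = 0.0400 + 0.0225 + 0.0484 + 0.0576 + 0.0361 = 0.2046
B = 1 / 0.2046 = 4.8876
Bₛ = (B − 1)/(n − 1) = (4.8876 − 1)/(5 − 1) = 3.8876/4 = 0.9719

0.97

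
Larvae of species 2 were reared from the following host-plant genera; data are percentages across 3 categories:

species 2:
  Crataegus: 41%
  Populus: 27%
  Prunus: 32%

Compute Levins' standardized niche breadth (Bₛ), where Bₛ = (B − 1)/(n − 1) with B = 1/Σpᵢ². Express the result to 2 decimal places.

0.96

Convert percentages to proportions (divide by 100).
Σpᵢ² = 0.41² + 0.27² + 0.32² = 0.1681 + 0.0729 + 0.1024 = 0.3434
B = 1 / 0.3434 = 2.9121
Bₛ = (B − 1)/(n − 1) = (2.9121 − 1)/(3 − 1) = 1.9121/2 = 0.9561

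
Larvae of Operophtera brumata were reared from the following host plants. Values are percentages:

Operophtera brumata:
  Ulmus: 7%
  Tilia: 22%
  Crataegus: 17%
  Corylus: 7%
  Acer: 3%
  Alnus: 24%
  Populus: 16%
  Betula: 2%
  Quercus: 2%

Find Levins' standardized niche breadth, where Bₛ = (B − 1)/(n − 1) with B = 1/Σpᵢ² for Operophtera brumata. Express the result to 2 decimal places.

0.60

Convert percentages to proportions (divide by 100).
Σpᵢ² = 0.07² + 0.22² + 0.17² + 0.07² + 0.03² + 0.24² + 0.16² + 0.02² + 0.02² = 0.0049 + 0.0484 + 0.0289 + 0.0049 + 0.0009 + 0.0576 + 0.0256 + 0.0004 + 0.0004 = 0.1720
B = 1 / 0.1720 = 5.8140
Bₛ = (B − 1)/(n − 1) = (5.8140 − 1)/(9 − 1) = 4.8140/8 = 0.6018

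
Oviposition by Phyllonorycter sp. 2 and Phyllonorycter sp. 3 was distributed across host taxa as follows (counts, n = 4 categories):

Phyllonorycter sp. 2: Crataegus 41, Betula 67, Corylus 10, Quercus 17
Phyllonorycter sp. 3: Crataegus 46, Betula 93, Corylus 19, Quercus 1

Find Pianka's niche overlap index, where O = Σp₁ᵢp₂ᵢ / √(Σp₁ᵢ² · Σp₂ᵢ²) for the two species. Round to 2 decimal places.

Proportions for Phyllonorycter sp. 2 (n=135): 41/135=0.3037, 67/135=0.4963, 10/135=0.0741, 17/135=0.1259
Proportions for Phyllonorycter sp. 3 (n=159): 46/159=0.2893, 93/159=0.5849, 19/159=0.1195, 1/159=0.0063
Σ p₁ᵢp₂ᵢ = 0.087860 + 0.290286 + 0.008855 + 0.000793 = 0.387794
Σp_1ᵢ² = 0.3037² + 0.4963² + 0.0741² + 0.1259² = 0.092234 + 0.246314 + 0.005491 + 0.015851 = 0.359890
Σp_2ᵢ² = 0.2893² + 0.5849² + 0.1195² + 0.0063² = 0.083694 + 0.342108 + 0.014280 + 0.000040 = 0.440122
O = 0.387794 / √(0.359890 × 0.440122) = 0.387794 / 0.3979893 = 0.9744

0.97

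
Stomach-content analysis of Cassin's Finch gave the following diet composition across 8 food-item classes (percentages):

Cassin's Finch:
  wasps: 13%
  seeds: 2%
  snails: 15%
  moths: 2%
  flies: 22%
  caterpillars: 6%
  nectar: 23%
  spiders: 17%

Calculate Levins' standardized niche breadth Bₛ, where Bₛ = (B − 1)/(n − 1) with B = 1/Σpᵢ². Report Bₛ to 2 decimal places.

Convert percentages to proportions (divide by 100).
Σpᵢ² = 0.13² + 0.02² + 0.15² + 0.02² + 0.22² + 0.06² + 0.23² + 0.17² = 0.0169 + 0.0004 + 0.0225 + 0.0004 + 0.0484 + 0.0036 + 0.0529 + 0.0289 = 0.1740
B = 1 / 0.1740 = 5.7471
Bₛ = (B − 1)/(n − 1) = (5.7471 − 1)/(8 − 1) = 4.7471/7 = 0.6782

0.68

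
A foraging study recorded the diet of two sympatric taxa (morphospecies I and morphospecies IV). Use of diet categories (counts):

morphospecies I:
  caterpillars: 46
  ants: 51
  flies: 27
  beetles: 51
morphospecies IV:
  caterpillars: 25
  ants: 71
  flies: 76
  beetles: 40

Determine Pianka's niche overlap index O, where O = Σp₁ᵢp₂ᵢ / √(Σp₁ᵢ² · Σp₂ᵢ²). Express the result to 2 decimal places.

0.87

Proportions for morphospecies I (n=175): 46/175=0.2629, 51/175=0.2914, 27/175=0.1543, 51/175=0.2914
Proportions for morphospecies IV (n=212): 25/212=0.1179, 71/212=0.3349, 76/212=0.3585, 40/212=0.1887
Σ p₁ᵢp₂ᵢ = 0.030996 + 0.097590 + 0.055317 + 0.054987 = 0.238890
Σp_1ᵢ² = 0.2629² + 0.2914² + 0.1543² + 0.2914² = 0.069116 + 0.084914 + 0.023808 + 0.084914 = 0.262752
Σp_2ᵢ² = 0.1179² + 0.3349² + 0.3585² + 0.1887² = 0.013900 + 0.112158 + 0.128522 + 0.035608 = 0.290188
O = 0.238890 / √(0.262752 × 0.290188) = 0.238890 / 0.2761295 = 0.8651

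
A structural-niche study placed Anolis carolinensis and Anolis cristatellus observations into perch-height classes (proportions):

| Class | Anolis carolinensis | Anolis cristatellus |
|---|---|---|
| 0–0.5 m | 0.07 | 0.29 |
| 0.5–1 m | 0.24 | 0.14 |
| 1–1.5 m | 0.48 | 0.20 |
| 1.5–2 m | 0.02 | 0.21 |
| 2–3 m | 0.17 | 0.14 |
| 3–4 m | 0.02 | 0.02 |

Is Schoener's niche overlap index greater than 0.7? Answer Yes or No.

No

Σ|p₁ᵢ − p₂ᵢ| = 0.22 + 0.10 + 0.28 + 0.19 + 0.03 + 0.00 = 0.82
D = 1 − ½ × 0.82 = 1 − 0.410 = 0.5900
D = 0.5900 < 0.7 → No.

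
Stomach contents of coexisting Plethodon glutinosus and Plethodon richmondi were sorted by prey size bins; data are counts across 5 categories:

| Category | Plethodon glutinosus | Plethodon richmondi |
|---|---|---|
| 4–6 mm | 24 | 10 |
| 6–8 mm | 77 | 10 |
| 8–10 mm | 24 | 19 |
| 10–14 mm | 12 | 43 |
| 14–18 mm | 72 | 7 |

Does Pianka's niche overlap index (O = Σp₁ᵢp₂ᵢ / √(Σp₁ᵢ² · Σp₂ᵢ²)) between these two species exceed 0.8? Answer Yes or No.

Proportions for Plethodon glutinosus (n=209): 24/209=0.1148, 77/209=0.3684, 24/209=0.1148, 12/209=0.0574, 72/209=0.3445
Proportions for Plethodon richmondi (n=89): 10/89=0.1124, 10/89=0.1124, 19/89=0.2135, 43/89=0.4831, 7/89=0.0787
Σ p₁ᵢp₂ᵢ = 0.012904 + 0.041408 + 0.024510 + 0.027730 + 0.027112 = 0.133664
Σp_1ᵢ² = 0.1148² + 0.3684² + 0.1148² + 0.0574² + 0.3445² = 0.013179 + 0.135719 + 0.013179 + 0.003295 + 0.118680 = 0.284052
Σp_2ᵢ² = 0.1124² + 0.1124² + 0.2135² + 0.4831² + 0.0787² = 0.012634 + 0.012634 + 0.045582 + 0.233386 + 0.006194 = 0.310430
O = 0.133664 / √(0.284052 × 0.310430) = 0.133664 / 0.2969482 = 0.4501
O = 0.4501 < 0.8 → No.

No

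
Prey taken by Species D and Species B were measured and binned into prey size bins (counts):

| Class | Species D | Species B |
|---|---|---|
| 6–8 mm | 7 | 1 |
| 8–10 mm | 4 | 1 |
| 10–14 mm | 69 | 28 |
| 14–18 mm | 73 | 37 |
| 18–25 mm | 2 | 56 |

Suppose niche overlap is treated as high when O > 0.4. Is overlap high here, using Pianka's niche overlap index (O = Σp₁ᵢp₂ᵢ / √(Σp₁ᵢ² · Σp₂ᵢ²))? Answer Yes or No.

Proportions for Species D (n=155): 7/155=0.0452, 4/155=0.0258, 69/155=0.4452, 73/155=0.4710, 2/155=0.0129
Proportions for Species B (n=123): 1/123=0.0081, 1/123=0.0081, 28/123=0.2276, 37/123=0.3008, 56/123=0.4553
Σ p₁ᵢp₂ᵢ = 0.000366 + 0.000209 + 0.101328 + 0.141677 + 0.005873 = 0.249453
Σp_1ᵢ² = 0.0452² + 0.0258² + 0.4452² + 0.4710² + 0.0129² = 0.002043 + 0.000666 + 0.198203 + 0.221841 + 0.000166 = 0.422919
Σp_2ᵢ² = 0.0081² + 0.0081² + 0.2276² + 0.3008² + 0.4553² = 0.000066 + 0.000066 + 0.051802 + 0.090481 + 0.207298 = 0.349713
O = 0.249453 / √(0.422919 × 0.349713) = 0.249453 / 0.3845780 = 0.6486
O = 0.6486 > 0.4 → Yes.

Yes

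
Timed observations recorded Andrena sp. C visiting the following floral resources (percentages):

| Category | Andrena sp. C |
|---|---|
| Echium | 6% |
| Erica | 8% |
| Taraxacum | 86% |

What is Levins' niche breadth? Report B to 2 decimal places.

Convert percentages to proportions (divide by 100).
Σpᵢ² = 0.06² + 0.08² + 0.86² = 0.0036 + 0.0064 + 0.7396 = 0.7496
B = 1 / 0.7496 = 1.3340

1.33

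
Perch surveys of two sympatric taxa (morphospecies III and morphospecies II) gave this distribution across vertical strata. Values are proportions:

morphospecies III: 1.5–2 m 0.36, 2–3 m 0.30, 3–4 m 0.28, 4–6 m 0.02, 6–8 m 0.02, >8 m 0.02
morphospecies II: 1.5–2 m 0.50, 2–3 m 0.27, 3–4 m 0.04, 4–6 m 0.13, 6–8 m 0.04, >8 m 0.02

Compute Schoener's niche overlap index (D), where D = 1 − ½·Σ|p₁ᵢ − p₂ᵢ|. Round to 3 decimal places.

Σ|p₁ᵢ − p₂ᵢ| = 0.14 + 0.03 + 0.24 + 0.11 + 0.02 + 0.00 = 0.54
D = 1 − ½ × 0.54 = 1 − 0.270 = 0.73000

0.730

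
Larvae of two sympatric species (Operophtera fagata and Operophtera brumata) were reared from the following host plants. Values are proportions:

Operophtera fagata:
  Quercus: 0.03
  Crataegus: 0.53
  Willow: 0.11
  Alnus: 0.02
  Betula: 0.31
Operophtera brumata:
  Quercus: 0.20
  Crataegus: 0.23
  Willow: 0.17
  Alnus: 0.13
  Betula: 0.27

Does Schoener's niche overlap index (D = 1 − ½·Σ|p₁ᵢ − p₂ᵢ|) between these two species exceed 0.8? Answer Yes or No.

Σ|p₁ᵢ − p₂ᵢ| = 0.17 + 0.30 + 0.06 + 0.11 + 0.04 = 0.68
D = 1 − ½ × 0.68 = 1 − 0.340 = 0.6600
D = 0.6600 < 0.8 → No.

No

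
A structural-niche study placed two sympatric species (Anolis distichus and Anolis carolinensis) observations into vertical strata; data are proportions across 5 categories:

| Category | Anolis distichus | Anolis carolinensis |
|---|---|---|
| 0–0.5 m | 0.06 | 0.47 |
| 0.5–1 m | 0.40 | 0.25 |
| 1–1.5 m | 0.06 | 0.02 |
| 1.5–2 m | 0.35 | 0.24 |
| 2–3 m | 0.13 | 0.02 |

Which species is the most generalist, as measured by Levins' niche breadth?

Σp_distᵢ² = 0.06² + 0.40² + 0.06² + 0.35² + 0.13² = 0.0036 + 0.1600 + 0.0036 + 0.1225 + 0.0169 = 0.3066
B_dist = 1 / 0.3066 = 3.2616
Σp_caroᵢ² = 0.47² + 0.25² + 0.02² + 0.24² + 0.02² = 0.2209 + 0.0625 + 0.0004 + 0.0576 + 0.0004 = 0.3418
B_caro = 1 / 0.3418 = 2.9257
Highest B → broadest niche (most generalist): Anolis distichus (B = 3.26).

Anolis distichus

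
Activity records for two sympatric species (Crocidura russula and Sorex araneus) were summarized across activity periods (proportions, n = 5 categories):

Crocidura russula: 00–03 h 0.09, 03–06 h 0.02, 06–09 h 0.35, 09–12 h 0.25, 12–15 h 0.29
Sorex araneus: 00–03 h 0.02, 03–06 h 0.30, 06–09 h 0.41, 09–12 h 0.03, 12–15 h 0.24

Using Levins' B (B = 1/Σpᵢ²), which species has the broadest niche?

Σp_russᵢ² = 0.09² + 0.02² + 0.35² + 0.25² + 0.29² = 0.0081 + 0.0004 + 0.1225 + 0.0625 + 0.0841 = 0.2776
B_russ = 1 / 0.2776 = 3.6023
Σp_aranᵢ² = 0.02² + 0.30² + 0.41² + 0.03² + 0.24² = 0.0004 + 0.0900 + 0.1681 + 0.0009 + 0.0576 = 0.3170
B_aran = 1 / 0.3170 = 3.1546
Highest B → broadest niche (most generalist): Crocidura russula (B = 3.60).

Crocidura russula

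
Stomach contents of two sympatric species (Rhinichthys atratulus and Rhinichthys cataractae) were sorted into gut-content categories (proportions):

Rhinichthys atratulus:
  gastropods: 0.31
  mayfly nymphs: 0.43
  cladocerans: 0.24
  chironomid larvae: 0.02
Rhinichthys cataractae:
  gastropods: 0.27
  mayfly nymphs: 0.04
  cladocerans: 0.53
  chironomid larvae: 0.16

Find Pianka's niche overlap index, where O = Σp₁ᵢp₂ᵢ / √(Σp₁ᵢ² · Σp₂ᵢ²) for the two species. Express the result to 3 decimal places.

0.644

Σ p₁ᵢp₂ᵢ = 0.0837 + 0.0172 + 0.1272 + 0.0032 = 0.2313
Σp_1ᵢ² = 0.31² + 0.43² + 0.24² + 0.02² = 0.0961 + 0.1849 + 0.0576 + 0.0004 = 0.3390
Σp_2ᵢ² = 0.27² + 0.04² + 0.53² + 0.16² = 0.0729 + 0.0016 + 0.2809 + 0.0256 = 0.3810
O = 0.2313 / √(0.3390 × 0.3810) = 0.2313 / 0.359387 = 0.64360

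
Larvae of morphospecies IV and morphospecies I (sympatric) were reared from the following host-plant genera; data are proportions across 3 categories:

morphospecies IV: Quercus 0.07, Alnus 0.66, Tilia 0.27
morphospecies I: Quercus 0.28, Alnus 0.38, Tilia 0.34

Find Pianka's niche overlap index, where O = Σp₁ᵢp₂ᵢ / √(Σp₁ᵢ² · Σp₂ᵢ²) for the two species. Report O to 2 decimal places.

Σ p₁ᵢp₂ᵢ = 0.0196 + 0.2508 + 0.0918 = 0.3622
Σp_1ᵢ² = 0.07² + 0.66² + 0.27² = 0.0049 + 0.4356 + 0.0729 = 0.5134
Σp_2ᵢ² = 0.28² + 0.38² + 0.34² = 0.0784 + 0.1444 + 0.1156 = 0.3384
O = 0.3622 / √(0.5134 × 0.3384) = 0.3622 / 0.41681 = 0.8690

0.87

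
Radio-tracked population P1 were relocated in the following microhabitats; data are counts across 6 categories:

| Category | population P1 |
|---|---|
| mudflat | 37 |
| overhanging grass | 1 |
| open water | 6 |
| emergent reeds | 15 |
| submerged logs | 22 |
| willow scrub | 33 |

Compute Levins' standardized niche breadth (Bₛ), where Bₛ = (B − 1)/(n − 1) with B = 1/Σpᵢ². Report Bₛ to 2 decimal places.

Proportions for population P1 (n=114): 37/114=0.3246, 1/114=0.0088, 6/114=0.0526, 15/114=0.1316, 22/114=0.1930, 33/114=0.2895
Σpᵢ² = 0.3246² + 0.0088² + 0.0526² + 0.1316² + 0.1930² + 0.2895² = 0.105365 + 0.000077 + 0.002767 + 0.017319 + 0.037249 + 0.083810 = 0.246587
B = 1 / 0.246587 = 4.0554
Bₛ = (B − 1)/(n − 1) = (4.0554 − 1)/(6 − 1) = 3.0554/5 = 0.6111

0.61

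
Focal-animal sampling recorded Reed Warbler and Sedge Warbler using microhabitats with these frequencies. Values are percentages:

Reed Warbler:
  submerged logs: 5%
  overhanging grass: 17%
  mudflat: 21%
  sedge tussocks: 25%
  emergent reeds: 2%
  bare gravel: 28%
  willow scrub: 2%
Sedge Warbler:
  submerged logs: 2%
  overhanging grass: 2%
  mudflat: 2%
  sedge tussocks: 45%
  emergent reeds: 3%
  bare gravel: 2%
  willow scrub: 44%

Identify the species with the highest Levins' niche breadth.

Reed Warbler

Convert percentages to proportions (divide by 100).
Σp_Reedᵢ² = 0.05² + 0.17² + 0.21² + 0.25² + 0.02² + 0.28² + 0.02² = 0.0025 + 0.0289 + 0.0441 + 0.0625 + 0.0004 + 0.0784 + 0.0004 = 0.2172
B_Reed = 1 / 0.2172 = 4.6041
Σp_Sedgᵢ² = 0.02² + 0.02² + 0.02² + 0.45² + 0.03² + 0.02² + 0.44² = 0.0004 + 0.0004 + 0.0004 + 0.2025 + 0.0009 + 0.0004 + 0.1936 = 0.3986
B_Sedg = 1 / 0.3986 = 2.5088
Highest B → broadest niche (most generalist): Reed Warbler (B = 4.60).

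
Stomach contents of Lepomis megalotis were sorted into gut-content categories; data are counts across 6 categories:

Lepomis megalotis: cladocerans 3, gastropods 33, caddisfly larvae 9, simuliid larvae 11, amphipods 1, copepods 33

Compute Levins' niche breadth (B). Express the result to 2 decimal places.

Proportions for Lepomis megalotis (n=90): 3/90=0.0333, 33/90=0.3667, 9/90=0.1000, 11/90=0.1222, 1/90=0.0111, 33/90=0.3667
Σpᵢ² = 0.0333² + 0.3667² + 0.1000² + 0.1222² + 0.0111² + 0.3667² = 0.001109 + 0.134469 + 0.010000 + 0.014933 + 0.000123 + 0.134469 = 0.295103
B = 1 / 0.295103 = 3.3886

3.39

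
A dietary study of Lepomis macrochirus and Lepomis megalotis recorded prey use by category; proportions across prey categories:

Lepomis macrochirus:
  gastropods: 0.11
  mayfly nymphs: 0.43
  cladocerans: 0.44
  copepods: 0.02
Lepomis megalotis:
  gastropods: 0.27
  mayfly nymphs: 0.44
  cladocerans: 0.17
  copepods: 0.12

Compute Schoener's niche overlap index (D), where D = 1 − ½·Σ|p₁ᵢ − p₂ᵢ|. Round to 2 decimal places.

0.73

Σ|p₁ᵢ − p₂ᵢ| = 0.16 + 0.01 + 0.27 + 0.10 = 0.54
D = 1 − ½ × 0.54 = 1 − 0.270 = 0.7300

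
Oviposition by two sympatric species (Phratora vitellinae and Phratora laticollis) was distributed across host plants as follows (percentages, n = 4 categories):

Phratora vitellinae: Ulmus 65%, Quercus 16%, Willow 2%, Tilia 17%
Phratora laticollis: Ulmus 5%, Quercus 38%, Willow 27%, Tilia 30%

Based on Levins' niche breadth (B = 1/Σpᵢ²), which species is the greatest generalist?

Convert percentages to proportions (divide by 100).
Σp_viteᵢ² = 0.65² + 0.16² + 0.02² + 0.17² = 0.4225 + 0.0256 + 0.0004 + 0.0289 = 0.4774
B_vite = 1 / 0.4774 = 2.0947
Σp_latiᵢ² = 0.05² + 0.38² + 0.27² + 0.30² = 0.0025 + 0.1444 + 0.0729 + 0.0900 = 0.3098
B_lati = 1 / 0.3098 = 3.2279
Highest B → broadest niche (most generalist): Phratora laticollis (B = 3.23).

Phratora laticollis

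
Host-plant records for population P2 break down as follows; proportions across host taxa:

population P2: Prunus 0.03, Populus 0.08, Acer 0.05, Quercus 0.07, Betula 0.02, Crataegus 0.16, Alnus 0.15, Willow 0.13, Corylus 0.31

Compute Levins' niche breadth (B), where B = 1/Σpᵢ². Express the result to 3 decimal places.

Σpᵢ² = 0.03² + 0.08² + 0.05² + 0.07² + 0.02² + 0.16² + 0.15² + 0.13² + 0.31² = 0.0009 + 0.0064 + 0.0025 + 0.0049 + 0.0004 + 0.0256 + 0.0225 + 0.0169 + 0.0961 = 0.1762
B = 1 / 0.1762 = 5.67537

5.675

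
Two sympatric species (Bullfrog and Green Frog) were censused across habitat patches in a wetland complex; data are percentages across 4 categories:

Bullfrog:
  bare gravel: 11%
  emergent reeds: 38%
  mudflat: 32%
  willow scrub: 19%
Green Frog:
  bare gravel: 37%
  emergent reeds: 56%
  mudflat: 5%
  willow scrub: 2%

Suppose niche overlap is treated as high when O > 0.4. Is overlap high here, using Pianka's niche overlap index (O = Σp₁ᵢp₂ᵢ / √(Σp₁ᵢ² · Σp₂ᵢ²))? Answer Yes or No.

Yes

Convert percentages to proportions (divide by 100).
Σ p₁ᵢp₂ᵢ = 0.0407 + 0.2128 + 0.0160 + 0.0038 = 0.2733
Σp_1ᵢ² = 0.11² + 0.38² + 0.32² + 0.19² = 0.0121 + 0.1444 + 0.1024 + 0.0361 = 0.2950
Σp_2ᵢ² = 0.37² + 0.56² + 0.05² + 0.02² = 0.1369 + 0.3136 + 0.0025 + 0.0004 = 0.4534
O = 0.2733 / √(0.2950 × 0.4534) = 0.2733 / 0.36572 = 0.7473
O = 0.7473 > 0.4 → Yes.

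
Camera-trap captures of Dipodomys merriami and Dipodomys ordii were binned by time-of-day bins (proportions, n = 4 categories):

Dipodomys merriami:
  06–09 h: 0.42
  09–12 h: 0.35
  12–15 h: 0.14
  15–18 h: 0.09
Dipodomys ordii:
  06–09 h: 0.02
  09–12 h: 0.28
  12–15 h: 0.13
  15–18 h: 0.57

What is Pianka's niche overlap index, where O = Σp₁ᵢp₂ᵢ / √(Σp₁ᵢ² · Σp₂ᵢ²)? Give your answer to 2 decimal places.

Σ p₁ᵢp₂ᵢ = 0.0084 + 0.0980 + 0.0182 + 0.0513 = 0.1759
Σp_1ᵢ² = 0.42² + 0.35² + 0.14² + 0.09² = 0.1764 + 0.1225 + 0.0196 + 0.0081 = 0.3266
Σp_2ᵢ² = 0.02² + 0.28² + 0.13² + 0.57² = 0.0004 + 0.0784 + 0.0169 + 0.3249 = 0.4206
O = 0.1759 / √(0.3266 × 0.4206) = 0.1759 / 0.37063 = 0.4746

0.47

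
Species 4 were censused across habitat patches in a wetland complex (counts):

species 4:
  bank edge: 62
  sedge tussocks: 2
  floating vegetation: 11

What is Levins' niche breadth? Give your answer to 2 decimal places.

1.42

Proportions for species 4 (n=75): 62/75=0.8267, 2/75=0.0267, 11/75=0.1467
Σpᵢ² = 0.8267² + 0.0267² + 0.1467² = 0.683433 + 0.000713 + 0.021521 = 0.705667
B = 1 / 0.705667 = 1.4171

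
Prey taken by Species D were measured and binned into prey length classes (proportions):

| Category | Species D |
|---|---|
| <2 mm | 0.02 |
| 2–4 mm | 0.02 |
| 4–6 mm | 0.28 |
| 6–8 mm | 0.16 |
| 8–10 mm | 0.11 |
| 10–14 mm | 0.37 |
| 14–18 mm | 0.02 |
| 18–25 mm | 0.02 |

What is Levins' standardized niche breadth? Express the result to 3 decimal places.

Σpᵢ² = 0.02² + 0.02² + 0.28² + 0.16² + 0.11² + 0.37² + 0.02² + 0.02² = 0.0004 + 0.0004 + 0.0784 + 0.0256 + 0.0121 + 0.1369 + 0.0004 + 0.0004 = 0.2546
B = 1 / 0.2546 = 3.92773
Bₛ = (B − 1)/(n − 1) = (3.92773 − 1)/(8 − 1) = 2.92773/7 = 0.41825

0.418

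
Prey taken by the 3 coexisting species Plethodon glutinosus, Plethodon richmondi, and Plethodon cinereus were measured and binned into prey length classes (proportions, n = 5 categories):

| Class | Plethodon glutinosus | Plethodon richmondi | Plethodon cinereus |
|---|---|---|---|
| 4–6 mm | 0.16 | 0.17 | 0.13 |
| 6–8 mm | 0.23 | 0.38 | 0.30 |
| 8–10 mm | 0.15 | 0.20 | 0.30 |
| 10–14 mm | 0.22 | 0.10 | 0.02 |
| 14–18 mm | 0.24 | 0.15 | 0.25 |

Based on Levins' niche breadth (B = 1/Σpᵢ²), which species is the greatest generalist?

Plethodon glutinosus

Σp_glutᵢ² = 0.16² + 0.23² + 0.15² + 0.22² + 0.24² = 0.0256 + 0.0529 + 0.0225 + 0.0484 + 0.0576 = 0.2070
B_glut = 1 / 0.2070 = 4.8309
Σp_richᵢ² = 0.17² + 0.38² + 0.20² + 0.10² + 0.15² = 0.0289 + 0.1444 + 0.0400 + 0.0100 + 0.0225 = 0.2458
B_rich = 1 / 0.2458 = 4.0683
Σp_cineᵢ² = 0.13² + 0.30² + 0.30² + 0.02² + 0.25² = 0.0169 + 0.0900 + 0.0900 + 0.0004 + 0.0625 = 0.2598
B_cine = 1 / 0.2598 = 3.8491
Highest B → broadest niche (most generalist): Plethodon glutinosus (B = 4.83).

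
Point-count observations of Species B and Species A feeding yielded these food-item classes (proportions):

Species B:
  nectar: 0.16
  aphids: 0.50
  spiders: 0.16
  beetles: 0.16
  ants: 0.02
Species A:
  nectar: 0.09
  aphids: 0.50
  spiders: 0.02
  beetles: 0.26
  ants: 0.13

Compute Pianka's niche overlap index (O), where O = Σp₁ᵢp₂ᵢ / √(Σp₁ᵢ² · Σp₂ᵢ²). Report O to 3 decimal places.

0.931

Σ p₁ᵢp₂ᵢ = 0.0144 + 0.2500 + 0.0032 + 0.0416 + 0.0026 = 0.3118
Σp_1ᵢ² = 0.16² + 0.50² + 0.16² + 0.16² + 0.02² = 0.0256 + 0.2500 + 0.0256 + 0.0256 + 0.0004 = 0.3272
Σp_2ᵢ² = 0.09² + 0.50² + 0.02² + 0.26² + 0.13² = 0.0081 + 0.2500 + 0.0004 + 0.0676 + 0.0169 = 0.3430
O = 0.3118 / √(0.3272 × 0.3430) = 0.3118 / 0.335007 = 0.93073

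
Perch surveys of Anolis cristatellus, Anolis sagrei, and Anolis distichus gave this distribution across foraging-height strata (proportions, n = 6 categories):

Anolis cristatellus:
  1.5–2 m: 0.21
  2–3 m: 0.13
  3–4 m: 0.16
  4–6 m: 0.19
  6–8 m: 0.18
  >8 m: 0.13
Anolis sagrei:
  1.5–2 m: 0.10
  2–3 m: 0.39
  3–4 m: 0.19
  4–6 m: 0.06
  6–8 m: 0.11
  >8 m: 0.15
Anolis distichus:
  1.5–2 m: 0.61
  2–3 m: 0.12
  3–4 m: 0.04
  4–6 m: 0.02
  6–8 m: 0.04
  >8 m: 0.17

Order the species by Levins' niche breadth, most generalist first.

Σp_crisᵢ² = 0.21² + 0.13² + 0.16² + 0.19² + 0.18² + 0.13² = 0.0441 + 0.0169 + 0.0256 + 0.0361 + 0.0324 + 0.0169 = 0.1720
B_cris = 1 / 0.1720 = 5.8140
Σp_sagrᵢ² = 0.10² + 0.39² + 0.19² + 0.06² + 0.11² + 0.15² = 0.0100 + 0.1521 + 0.0361 + 0.0036 + 0.0121 + 0.0225 = 0.2364
B_sagr = 1 / 0.2364 = 4.2301
Σp_distᵢ² = 0.61² + 0.12² + 0.04² + 0.02² + 0.04² + 0.17² = 0.3721 + 0.0144 + 0.0016 + 0.0004 + 0.0016 + 0.0289 = 0.4190
B_dist = 1 / 0.4190 = 2.3866
Ranking by B (broadest → narrowest): Anolis cristatellus (5.81) > Anolis sagrei (4.23) > Anolis distichus (2.39)

Anolis cristatellus > Anolis sagrei > Anolis distichus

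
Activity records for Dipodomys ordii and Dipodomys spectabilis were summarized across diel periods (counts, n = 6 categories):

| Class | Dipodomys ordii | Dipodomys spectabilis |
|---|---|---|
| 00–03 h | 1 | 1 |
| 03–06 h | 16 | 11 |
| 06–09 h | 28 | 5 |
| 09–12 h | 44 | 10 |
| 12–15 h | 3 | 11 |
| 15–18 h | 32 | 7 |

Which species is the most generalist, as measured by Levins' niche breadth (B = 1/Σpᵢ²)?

Dipodomys spectabilis

Proportions for Dipodomys ordii (n=124): 1/124=0.0081, 16/124=0.1290, 28/124=0.2258, 44/124=0.3548, 3/124=0.0242, 32/124=0.2581
Proportions for Dipodomys spectabilis (n=45): 1/45=0.0222, 11/45=0.2444, 5/45=0.1111, 10/45=0.2222, 11/45=0.2444, 7/45=0.1556
Σp_ordiᵢ² = 0.0081² + 0.1290² + 0.2258² + 0.3548² + 0.0242² + 0.2581² = 0.000066 + 0.016641 + 0.050986 + 0.125883 + 0.000586 + 0.066616 = 0.260778
B_ordi = 1 / 0.260778 = 3.8347
Σp_specᵢ² = 0.0222² + 0.2444² + 0.1111² + 0.2222² + 0.2444² + 0.1556² = 0.000493 + 0.059731 + 0.012343 + 0.049373 + 0.059731 + 0.024211 = 0.205882
B_spec = 1 / 0.205882 = 4.8572
Highest B → broadest niche (most generalist): Dipodomys spectabilis (B = 4.86).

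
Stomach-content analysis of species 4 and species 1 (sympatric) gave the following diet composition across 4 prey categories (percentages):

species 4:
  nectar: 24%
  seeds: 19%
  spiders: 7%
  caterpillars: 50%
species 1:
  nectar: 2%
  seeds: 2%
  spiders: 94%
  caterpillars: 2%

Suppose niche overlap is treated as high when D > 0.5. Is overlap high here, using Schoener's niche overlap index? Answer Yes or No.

Convert percentages to proportions (divide by 100).
Σ|p₁ᵢ − p₂ᵢ| = 0.22 + 0.17 + 0.87 + 0.48 = 1.74
D = 1 − ½ × 1.74 = 1 − 0.870 = 0.1300
D = 0.1300 < 0.5 → No.

No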